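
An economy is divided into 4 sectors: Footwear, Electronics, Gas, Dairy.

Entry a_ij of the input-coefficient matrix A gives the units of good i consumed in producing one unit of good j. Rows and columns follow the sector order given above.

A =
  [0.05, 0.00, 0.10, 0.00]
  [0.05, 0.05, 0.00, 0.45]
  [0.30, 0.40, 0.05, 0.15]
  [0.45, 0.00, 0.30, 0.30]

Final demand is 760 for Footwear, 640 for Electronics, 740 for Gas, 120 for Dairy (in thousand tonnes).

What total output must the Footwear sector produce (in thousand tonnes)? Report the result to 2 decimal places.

I − A =
  [   0.95     0.00    -0.10     0.00]
  [  -0.05     0.95     0.00    -0.45]
  [  -0.30    -0.40     0.95    -0.15]
  [  -0.45     0.00    -0.30     0.70]
Compute the cofactors C_ij = (−1)^(i+j)·(3×3 minor ij) of I−A; the adjugate is their transpose:
adj(I−A) = Cᵀ =
  [ 0.535000   0.028000   0.066500   0.032250]
  [ 0.263875   0.561250   0.152000   0.393375]
  [ 0.358625   0.266000   0.631750   0.306375]
  [ 0.497625   0.132000   0.313500   0.826875]
det(I−A) = Σ_j (I−A)_1j·C_1j = (0.95)(0.535000) + (0.00)(0.263875) + (-0.10)(0.358625) + (0.00)(0.497625) = 0.4723875
(I − A)⁻¹ = adj(I−A) / det(I−A) ≈
  [   1.1325     0.0593     0.1408     0.0683]
  [   0.5586     1.1881     0.3218     0.8327]
  [   0.7592     0.5631     1.3374     0.6486]
  [   1.0534     0.2794     0.6637     1.7504]
x = (I − A)⁻¹ d = adj(I−A)·d / det(I−A), with det(I−A) = 0.4723875:
  x_F = (0.535000·760 + 0.028000·640 + 0.066500·740 + 0.032250·120) / 0.4723875 = 477.60 / 0.4723875 ≈ 1011.03
  x_E = (0.263875·760 + 0.561250·640 + 0.152000·740 + 0.393375·120) / 0.4723875 = 719.43 / 0.4723875 ≈ 1522.97
  x_G = (0.358625·760 + 0.266000·640 + 0.631750·740 + 0.306375·120) / 0.4723875 = 947.055 / 0.4723875 ≈ 2004.83
  x_D = (0.497625·760 + 0.132000·640 + 0.313500·740 + 0.826875·120) / 0.4723875 = 793.89 / 0.4723875 ≈ 1680.59

x_F = 1011.03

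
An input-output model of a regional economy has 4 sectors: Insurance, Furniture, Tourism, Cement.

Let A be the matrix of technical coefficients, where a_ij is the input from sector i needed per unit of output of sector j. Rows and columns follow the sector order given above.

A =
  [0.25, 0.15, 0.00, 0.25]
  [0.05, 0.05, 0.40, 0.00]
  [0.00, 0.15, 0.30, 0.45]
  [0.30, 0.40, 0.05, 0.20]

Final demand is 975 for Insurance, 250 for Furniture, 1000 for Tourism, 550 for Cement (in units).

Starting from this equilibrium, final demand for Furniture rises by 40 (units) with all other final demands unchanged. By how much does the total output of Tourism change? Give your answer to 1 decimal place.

Δx_T = 40.4

I − A =
  [   0.75    -0.15     0.00    -0.25]
  [  -0.05     0.95    -0.40     0.00]
  [   0.00    -0.15     0.70    -0.45]
  [  -0.30    -0.40    -0.05     0.80]
Compute the cofactors C_ij = (−1)^(i+j)·(3×3 minor ij) of I−A; the adjugate is their transpose:
adj(I−A) = Cᵀ =
  [ 0.390625   0.152500   0.099875   0.178250]
  [ 0.080875   0.350625   0.210625   0.143750]
  [ 0.143250   0.234000   0.487750   0.319125]
  [ 0.195875   0.247125   0.173250   0.448500]
det(I−A) = Σ_j (I−A)_1j·C_1j = (0.75)(0.390625) + (-0.15)(0.080875) + (0.00)(0.143250) + (-0.25)(0.195875) = 0.23186875
(I − A)⁻¹ = adj(I−A) / det(I−A) ≈
  [   1.6847     0.6577     0.4307     0.7688]
  [   0.3488     1.5122     0.9084     0.6200]
  [   0.6178     1.0092     2.1036     1.3763]
  [   0.8448     1.0658     0.7472     1.9343]
Δx = (I − A)⁻¹ Δd with Δd having +40 in the Furniture component and 0 elsewhere.
So Δx_T = L_TF · (+40), where L_TF = adj(I−A)_TF / det(I−A) = 0.234000 / 0.23186875.
Δx_T = 0.234000 × (+40) / 0.23186875 = 9.36 / 0.23186875 ≈ 40.4.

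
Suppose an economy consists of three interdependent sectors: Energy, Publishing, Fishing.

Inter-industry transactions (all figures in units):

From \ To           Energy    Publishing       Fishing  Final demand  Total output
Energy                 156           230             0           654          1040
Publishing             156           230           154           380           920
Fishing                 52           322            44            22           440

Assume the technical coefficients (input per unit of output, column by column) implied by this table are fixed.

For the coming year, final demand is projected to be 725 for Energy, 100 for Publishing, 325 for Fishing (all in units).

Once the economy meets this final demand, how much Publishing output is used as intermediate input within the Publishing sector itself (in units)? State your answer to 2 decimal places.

z_PP = 164.40

Technical coefficients a_ij = z_ij / X_j:
  a_EE = 156/1040 = 0.15, a_PE = 156/1040 = 0.15, a_FE = 52/1040 = 0.05
  a_EP = 230/920 = 0.25, a_PP = 230/920 = 0.25, a_FP = 322/920 = 0.35
  a_EF = 0/440 = 0.00, a_PF = 154/440 = 0.35, a_FF = 44/440 = 0.10
I − A =
  [   0.85    -0.25     0.00]
  [  -0.15     0.75    -0.35]
  [  -0.05    -0.35     0.90]
Cofactors of I−A, C_ij = (−1)^(i+j)·(minor ij) (rows/columns in the sector order above):
  C_11 = (0.75)(0.90) − (-0.35)(-0.35) = 0.5525
  C_12 = −[(-0.15)(0.90) − (-0.35)(-0.05)] = 0.1525
  C_13 = (-0.15)(-0.35) − (0.75)(-0.05) = 0.0900
  C_21 = −[(-0.25)(0.90) − (0.00)(-0.35)] = 0.2250
  C_22 = (0.85)(0.90) − (0.00)(-0.05) = 0.7650
  C_23 = −[(0.85)(-0.35) − (-0.25)(-0.05)] = 0.3100
  C_31 = (-0.25)(-0.35) − (0.00)(0.75) = 0.0875
  C_32 = −[(0.85)(-0.35) − (0.00)(-0.15)] = 0.2975
  C_33 = (0.85)(0.75) − (-0.25)(-0.15) = 0.6000
det(I−A) = Σ_j (I−A)_1j·C_1j = (0.85)(0.5525) + (-0.25)(0.1525) + (0.00)(0.0900) = 0.4315
adj(I−A) = Cᵀ =
  [ 0.5525   0.2250   0.0875]
  [ 0.1525   0.7650   0.2975]
  [ 0.0900   0.3100   0.6000]
(I − A)⁻¹ = adj(I−A) / det(I−A) ≈
  [   1.2804     0.5214     0.2028]
  [   0.3534     1.7729     0.6895]
  [   0.2086     0.7184     1.3905]
First solve x = (I − A)⁻¹ d = adj(I−A)·d / det(I−A); in particular x_P = (0.1525·725 + 0.7650·100 + 0.2975·325) / 0.4315 = 283.75 / 0.4315 ≈ 657.5898.
Intermediate flow from P to P: z_PP = a_PP · x_P = 0.25 × 283.75 / 0.4315 = 70.9375 / 0.4315 ≈ 164.40.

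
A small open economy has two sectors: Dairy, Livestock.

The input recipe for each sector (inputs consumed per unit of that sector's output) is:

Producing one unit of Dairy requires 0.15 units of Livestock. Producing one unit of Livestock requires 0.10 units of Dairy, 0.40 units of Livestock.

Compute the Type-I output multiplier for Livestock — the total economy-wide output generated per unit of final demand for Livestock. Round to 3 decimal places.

I − A =
  [   1.00    -0.10]
  [  -0.15     0.60]
det(I−A) = (1.00)(0.60) − (-0.10)(-0.15) = 0.5850
adj(I−A) = [[0.60, 0.10], [0.15, 1.00]]
(I − A)⁻¹ = adj(I−A) / det(I−A) ≈
  [   1.0256     0.1709]
  [   0.2564     1.7094]
The output multiplier for sector j is the column-j sum of the Leontief inverse (I − A)⁻¹ = adj(I−A) / det(I−A).
Column L of adj(I−A): (0.10, 1.00); det(I−A) = 0.5850.
m_L = (0.10 + 1.00) / 0.5850 = 1.10 / 0.5850 ≈ 1.880.

m_L = 1.880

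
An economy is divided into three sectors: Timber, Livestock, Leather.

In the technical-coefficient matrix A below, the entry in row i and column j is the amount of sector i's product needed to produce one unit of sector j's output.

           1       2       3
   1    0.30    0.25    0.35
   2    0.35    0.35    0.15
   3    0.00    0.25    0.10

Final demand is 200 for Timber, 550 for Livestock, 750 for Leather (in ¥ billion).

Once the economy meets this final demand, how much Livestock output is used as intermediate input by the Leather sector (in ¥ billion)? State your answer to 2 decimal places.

I − A =
  [   0.70    -0.25    -0.35]
  [  -0.35     0.65    -0.15]
  [   0.00    -0.25     0.90]
Cofactors of I−A, C_ij = (−1)^(i+j)·(minor ij) (rows/columns in the sector order above):
  C_11 = (0.65)(0.90) − (-0.15)(-0.25) = 0.5475
  C_12 = −[(-0.35)(0.90) − (-0.15)(0.00)] = 0.3150
  C_13 = (-0.35)(-0.25) − (0.65)(0.00) = 0.0875
  C_21 = −[(-0.25)(0.90) − (-0.35)(-0.25)] = 0.3125
  C_22 = (0.70)(0.90) − (-0.35)(0.00) = 0.6300
  C_23 = −[(0.70)(-0.25) − (-0.25)(0.00)] = 0.1750
  C_31 = (-0.25)(-0.15) − (-0.35)(0.65) = 0.2650
  C_32 = −[(0.70)(-0.15) − (-0.35)(-0.35)] = 0.2275
  C_33 = (0.70)(0.65) − (-0.25)(-0.35) = 0.3675
det(I−A) = Σ_j (I−A)_1j·C_1j = (0.70)(0.5475) + (-0.25)(0.3150) + (-0.35)(0.0875) = 0.273875
adj(I−A) = Cᵀ =
  [ 0.5475   0.3125   0.2650]
  [ 0.3150   0.6300   0.2275]
  [ 0.0875   0.1750   0.3675]
(I − A)⁻¹ = adj(I−A) / det(I−A) ≈
  [   1.9991     1.1410     0.9676]
  [   1.1502     2.3003     0.8307]
  [   0.3195     0.6390     1.3419]
First solve x = (I − A)⁻¹ d = adj(I−A)·d / det(I−A); in particular x_3 = (0.0875·200 + 0.1750·550 + 0.3675·750) / 0.273875 = 389.375 / 0.273875 ≈ 1421.7252.
Intermediate flow from 2 to 3: z_23 = a_23 · x_3 = 0.15 × 389.375 / 0.273875 = 58.40625 / 0.273875 ≈ 213.26.

z_23 = 213.26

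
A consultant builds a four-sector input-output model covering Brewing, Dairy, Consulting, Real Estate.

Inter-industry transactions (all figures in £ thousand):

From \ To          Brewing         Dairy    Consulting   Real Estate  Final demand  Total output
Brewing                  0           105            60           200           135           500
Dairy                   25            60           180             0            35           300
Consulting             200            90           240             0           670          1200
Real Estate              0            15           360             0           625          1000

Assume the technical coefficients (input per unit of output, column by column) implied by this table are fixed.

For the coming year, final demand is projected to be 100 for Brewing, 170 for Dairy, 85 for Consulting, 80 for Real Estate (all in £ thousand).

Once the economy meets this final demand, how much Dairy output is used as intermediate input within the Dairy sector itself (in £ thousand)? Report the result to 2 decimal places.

Technical coefficients a_ij = z_ij / X_j:
  a_BB = 0/500 = 0.00, a_DB = 25/500 = 0.05, a_CB = 200/500 = 0.40, a_RB = 0/500 = 0.00
  a_BD = 105/300 = 0.35, a_DD = 60/300 = 0.20, a_CD = 90/300 = 0.30, a_RD = 15/300 = 0.05
  a_BC = 60/1200 = 0.05, a_DC = 180/1200 = 0.15, a_CC = 240/1200 = 0.20, a_RC = 360/1200 = 0.30
  a_BR = 200/1000 = 0.20, a_DR = 0/1000 = 0.00, a_CR = 0/1000 = 0.00, a_RR = 0/1000 = 0.00
I − A =
  [   1.00    -0.35    -0.05    -0.20]
  [  -0.05     0.80    -0.15     0.00]
  [  -0.40    -0.30     0.80     0.00]
  [   0.00    -0.05    -0.30     1.00]
Compute the cofactors C_ij = (−1)^(i+j)·(3×3 minor ij) of I−A; the adjugate is their transpose:
adj(I−A) = Cᵀ =
  [ 0.595000   0.321000   0.142000   0.119000]
  [ 0.100000   0.756000   0.155500   0.020000]
  [ 0.335000   0.444000   0.782000   0.067000]
  [ 0.105500   0.171000   0.242375   0.543250]
det(I−A) = Σ_j (I−A)_1j·C_1j = (1.00)(0.595000) + (-0.35)(0.100000) + (-0.05)(0.335000) + (-0.20)(0.105500) = 0.52215
(I − A)⁻¹ = adj(I−A) / det(I−A) ≈
  [   1.1395     0.6148     0.2720     0.2279]
  [   0.1915     1.4479     0.2978     0.0383]
  [   0.6416     0.8503     1.4977     0.1283]
  [   0.2020     0.3275     0.4642     1.0404]
First solve x = (I − A)⁻¹ d = adj(I−A)·d / det(I−A); in particular x_D = (0.100000·100 + 0.756000·170 + 0.155500·85 + 0.020000·80) / 0.52215 = 153.3375 / 0.52215 ≈ 293.6656.
Intermediate flow from D to D: z_DD = a_DD · x_D = 0.20 × 153.3375 / 0.52215 = 30.6675 / 0.52215 ≈ 58.73.

z_DD = 58.73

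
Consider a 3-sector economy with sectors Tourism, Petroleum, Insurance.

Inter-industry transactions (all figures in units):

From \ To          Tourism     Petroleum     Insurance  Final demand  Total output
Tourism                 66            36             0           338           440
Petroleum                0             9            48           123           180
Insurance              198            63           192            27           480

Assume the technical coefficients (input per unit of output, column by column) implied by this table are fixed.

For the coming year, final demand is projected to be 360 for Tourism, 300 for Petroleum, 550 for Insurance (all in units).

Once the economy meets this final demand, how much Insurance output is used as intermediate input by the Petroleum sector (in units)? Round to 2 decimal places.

z_IP = 169.56

Technical coefficients a_ij = z_ij / X_j:
  a_TT = 66/440 = 0.15, a_PT = 0/440 = 0.00, a_IT = 198/440 = 0.45
  a_TP = 36/180 = 0.20, a_PP = 9/180 = 0.05, a_IP = 63/180 = 0.35
  a_TI = 0/480 = 0.00, a_PI = 48/480 = 0.10, a_II = 192/480 = 0.40
I − A =
  [   0.85    -0.20     0.00]
  [   0.00     0.95    -0.10]
  [  -0.45    -0.35     0.60]
Cofactors of I−A, C_ij = (−1)^(i+j)·(minor ij) (rows/columns in the sector order above):
  C_11 = (0.95)(0.60) − (-0.10)(-0.35) = 0.5350
  C_12 = −[(0.00)(0.60) − (-0.10)(-0.45)] = 0.0450
  C_13 = (0.00)(-0.35) − (0.95)(-0.45) = 0.4275
  C_21 = −[(-0.20)(0.60) − (0.00)(-0.35)] = 0.1200
  C_22 = (0.85)(0.60) − (0.00)(-0.45) = 0.5100
  C_23 = −[(0.85)(-0.35) − (-0.20)(-0.45)] = 0.3875
  C_31 = (-0.20)(-0.10) − (0.00)(0.95) = 0.0200
  C_32 = −[(0.85)(-0.10) − (0.00)(0.00)] = 0.0850
  C_33 = (0.85)(0.95) − (-0.20)(0.00) = 0.8075
det(I−A) = Σ_j (I−A)_1j·C_1j = (0.85)(0.5350) + (-0.20)(0.0450) + (0.00)(0.4275) = 0.44575
adj(I−A) = Cᵀ =
  [ 0.5350   0.1200   0.0200]
  [ 0.0450   0.5100   0.0850]
  [ 0.4275   0.3875   0.8075]
(I − A)⁻¹ = adj(I−A) / det(I−A) ≈
  [   1.2002     0.2692     0.0449]
  [   0.1010     1.1441     0.1907]
  [   0.9591     0.8693     1.8116]
First solve x = (I − A)⁻¹ d = adj(I−A)·d / det(I−A); in particular x_P = (0.0450·360 + 0.5100·300 + 0.0850·550) / 0.44575 = 215.95 / 0.44575 ≈ 484.4644.
Intermediate flow from I to P: z_IP = a_IP · x_P = 0.35 × 215.95 / 0.44575 = 75.5825 / 0.44575 ≈ 169.56.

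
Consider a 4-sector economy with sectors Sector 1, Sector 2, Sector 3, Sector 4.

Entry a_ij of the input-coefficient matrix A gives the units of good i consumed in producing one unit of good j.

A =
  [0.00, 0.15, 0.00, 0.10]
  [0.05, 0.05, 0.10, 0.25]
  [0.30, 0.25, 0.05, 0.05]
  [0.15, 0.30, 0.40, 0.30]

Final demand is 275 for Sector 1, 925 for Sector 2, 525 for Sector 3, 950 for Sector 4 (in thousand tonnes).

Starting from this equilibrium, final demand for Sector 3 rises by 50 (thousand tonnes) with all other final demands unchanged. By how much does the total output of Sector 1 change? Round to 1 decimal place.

I − A =
  [   1.00    -0.15     0.00    -0.10]
  [  -0.05     0.95    -0.10    -0.25]
  [  -0.30    -0.25     0.95    -0.05]
  [  -0.15    -0.30    -0.40     0.70]
Compute the cofactors C_ij = (−1)^(i+j)·(3×3 minor ij) of I−A; the adjugate is their transpose:
adj(I−A) = Cᵀ =
  [ 0.497500   0.135250   0.066500   0.124125]
  [ 0.119625   0.618750   0.170500   0.250250]
  [ 0.203000   0.227875   0.563375   0.150625]
  [ 0.273875   0.424375   0.409250   0.865875]
det(I−A) = Σ_j (I−A)_1j·C_1j = (1.00)(0.497500) + (-0.15)(0.119625) + (0.00)(0.203000) + (-0.10)(0.273875) = 0.45216875
(I − A)⁻¹ = adj(I−A) / det(I−A) ≈
  [   1.1003     0.2991     0.1471     0.2745]
  [   0.2646     1.3684     0.3771     0.5534]
  [   0.4489     0.5040     1.2459     0.3331]
  [   0.6057     0.9385     0.9051     1.9149]
Δx = (I − A)⁻¹ Δd with Δd having +50 in the Sector 3 component and 0 elsewhere.
So Δx_1 = L_13 · (+50), where L_13 = adj(I−A)_13 / det(I−A) = 0.066500 / 0.45216875.
Δx_1 = 0.066500 × (+50) / 0.45216875 = 3.325 / 0.45216875 ≈ 7.4.

Δx_1 = 7.4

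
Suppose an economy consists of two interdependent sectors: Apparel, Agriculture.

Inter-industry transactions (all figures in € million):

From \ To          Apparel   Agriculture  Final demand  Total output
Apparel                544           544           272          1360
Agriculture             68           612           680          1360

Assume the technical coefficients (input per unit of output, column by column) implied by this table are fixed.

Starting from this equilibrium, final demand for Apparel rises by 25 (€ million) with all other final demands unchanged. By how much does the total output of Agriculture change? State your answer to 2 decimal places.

Δx_2 = 4.03

Technical coefficients a_ij = z_ij / X_j:
  a_11 = 544/1360 = 0.40, a_21 = 68/1360 = 0.05
  a_12 = 544/1360 = 0.40, a_22 = 612/1360 = 0.45
I − A =
  [   0.60    -0.40]
  [  -0.05     0.55]
det(I−A) = (0.60)(0.55) − (-0.40)(-0.05) = 0.3100
adj(I−A) = [[0.55, 0.40], [0.05, 0.60]]
(I − A)⁻¹ = adj(I−A) / det(I−A) ≈
  [   1.7742     1.2903]
  [   0.1613     1.9355]
Δx = (I − A)⁻¹ Δd with Δd having +25 in the Apparel component and 0 elsewhere.
So Δx_2 = L_21 · (+25), where L_21 = adj(I−A)_21 / det(I−A) = 0.05 / 0.3100.
Δx_2 = 0.05 × (+25) / 0.3100 = 1.25 / 0.3100 ≈ 4.03.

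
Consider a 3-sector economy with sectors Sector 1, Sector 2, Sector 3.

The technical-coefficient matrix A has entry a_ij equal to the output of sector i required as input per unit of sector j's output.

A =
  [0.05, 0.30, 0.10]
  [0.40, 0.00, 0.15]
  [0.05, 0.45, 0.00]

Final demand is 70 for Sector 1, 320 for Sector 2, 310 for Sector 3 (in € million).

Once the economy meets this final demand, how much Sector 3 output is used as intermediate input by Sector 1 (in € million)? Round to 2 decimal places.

I − A =
  [   0.95    -0.30    -0.10]
  [  -0.40     1.00    -0.15]
  [  -0.05    -0.45     1.00]
Cofactors of I−A, C_ij = (−1)^(i+j)·(minor ij) (rows/columns in the sector order above):
  C_11 = (1.00)(1.00) − (-0.15)(-0.45) = 0.9325
  C_12 = −[(-0.40)(1.00) − (-0.15)(-0.05)] = 0.4075
  C_13 = (-0.40)(-0.45) − (1.00)(-0.05) = 0.2300
  C_21 = −[(-0.30)(1.00) − (-0.10)(-0.45)] = 0.3450
  C_22 = (0.95)(1.00) − (-0.10)(-0.05) = 0.9450
  C_23 = −[(0.95)(-0.45) − (-0.30)(-0.05)] = 0.4425
  C_31 = (-0.30)(-0.15) − (-0.10)(1.00) = 0.1450
  C_32 = −[(0.95)(-0.15) − (-0.10)(-0.40)] = 0.1825
  C_33 = (0.95)(1.00) − (-0.30)(-0.40) = 0.8300
det(I−A) = Σ_j (I−A)_1j·C_1j = (0.95)(0.9325) + (-0.30)(0.4075) + (-0.10)(0.2300) = 0.740625
adj(I−A) = Cᵀ =
  [ 0.9325   0.3450   0.1450]
  [ 0.4075   0.9450   0.1825]
  [ 0.2300   0.4425   0.8300]
(I − A)⁻¹ = adj(I−A) / det(I−A) ≈
  [   1.2591     0.4658     0.1958]
  [   0.5502     1.2759     0.2464]
  [   0.3105     0.5975     1.1207]
First solve x = (I − A)⁻¹ d = adj(I−A)·d / det(I−A); in particular x_1 = (0.9325·70 + 0.3450·320 + 0.1450·310) / 0.740625 = 220.625 / 0.740625 ≈ 297.8903.
Intermediate flow from 3 to 1: z_31 = a_31 · x_1 = 0.05 × 220.625 / 0.740625 = 11.03125 / 0.740625 ≈ 14.89.

z_31 = 14.89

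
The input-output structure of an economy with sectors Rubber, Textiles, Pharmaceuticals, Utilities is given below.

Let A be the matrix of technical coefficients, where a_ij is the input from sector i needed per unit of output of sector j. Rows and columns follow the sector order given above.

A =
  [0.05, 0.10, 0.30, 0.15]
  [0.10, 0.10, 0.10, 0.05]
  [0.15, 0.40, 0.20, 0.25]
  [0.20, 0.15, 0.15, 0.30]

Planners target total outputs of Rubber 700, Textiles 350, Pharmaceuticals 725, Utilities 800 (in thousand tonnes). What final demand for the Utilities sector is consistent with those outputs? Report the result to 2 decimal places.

d_U = 258.75

I − A =
  [   0.95    -0.10    -0.30    -0.15]
  [  -0.10     0.90    -0.10    -0.05]
  [  -0.15    -0.40     0.80    -0.25]
  [  -0.20    -0.15    -0.15     0.70]
d = (I − A) x:
  d_R = (+0.95)·700 + (-0.10)·350 + (-0.30)·725 + (-0.15)·800 = 292.50
  d_T = (-0.10)·700 + (+0.90)·350 + (-0.10)·725 + (-0.05)·800 = 132.50
  d_P = (-0.15)·700 + (-0.40)·350 + (+0.80)·725 + (-0.25)·800 = 135.00
  d_U = (-0.20)·700 + (-0.15)·350 + (-0.15)·725 + (+0.70)·800 = 258.75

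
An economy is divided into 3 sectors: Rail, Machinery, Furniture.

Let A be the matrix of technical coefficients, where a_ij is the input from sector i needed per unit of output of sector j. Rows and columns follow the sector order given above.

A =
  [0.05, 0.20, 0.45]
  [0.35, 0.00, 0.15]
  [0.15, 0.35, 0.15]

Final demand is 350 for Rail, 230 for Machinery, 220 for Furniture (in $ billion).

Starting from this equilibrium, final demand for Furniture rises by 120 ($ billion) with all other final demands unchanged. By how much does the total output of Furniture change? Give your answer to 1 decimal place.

I − A =
  [   0.95    -0.20    -0.45]
  [  -0.35     1.00    -0.15]
  [  -0.15    -0.35     0.85]
Cofactors of I−A, C_ij = (−1)^(i+j)·(minor ij) (rows/columns in the sector order above):
  C_11 = (1.00)(0.85) − (-0.15)(-0.35) = 0.7975
  C_12 = −[(-0.35)(0.85) − (-0.15)(-0.15)] = 0.3200
  C_13 = (-0.35)(-0.35) − (1.00)(-0.15) = 0.2725
  C_21 = −[(-0.20)(0.85) − (-0.45)(-0.35)] = 0.3275
  C_22 = (0.95)(0.85) − (-0.45)(-0.15) = 0.7400
  C_23 = −[(0.95)(-0.35) − (-0.20)(-0.15)] = 0.3625
  C_31 = (-0.20)(-0.15) − (-0.45)(1.00) = 0.4800
  C_32 = −[(0.95)(-0.15) − (-0.45)(-0.35)] = 0.3000
  C_33 = (0.95)(1.00) − (-0.20)(-0.35) = 0.8800
det(I−A) = Σ_j (I−A)_1j·C_1j = (0.95)(0.7975) + (-0.20)(0.3200) + (-0.45)(0.2725) = 0.5710
adj(I−A) = Cᵀ =
  [ 0.7975   0.3275   0.4800]
  [ 0.3200   0.7400   0.3000]
  [ 0.2725   0.3625   0.8800]
(I − A)⁻¹ = adj(I−A) / det(I−A) ≈
  [   1.3967     0.5736     0.8406]
  [   0.5604     1.2960     0.5254]
  [   0.4772     0.6349     1.5412]
Δx = (I − A)⁻¹ Δd with Δd having +120 in the Furniture component and 0 elsewhere.
So Δx_3 = L_33 · (+120), where L_33 = adj(I−A)_33 / det(I−A) = 0.8800 / 0.5710.
Δx_3 = 0.8800 × (+120) / 0.5710 = 105.60 / 0.5710 ≈ 184.9.

Δx_3 = 184.9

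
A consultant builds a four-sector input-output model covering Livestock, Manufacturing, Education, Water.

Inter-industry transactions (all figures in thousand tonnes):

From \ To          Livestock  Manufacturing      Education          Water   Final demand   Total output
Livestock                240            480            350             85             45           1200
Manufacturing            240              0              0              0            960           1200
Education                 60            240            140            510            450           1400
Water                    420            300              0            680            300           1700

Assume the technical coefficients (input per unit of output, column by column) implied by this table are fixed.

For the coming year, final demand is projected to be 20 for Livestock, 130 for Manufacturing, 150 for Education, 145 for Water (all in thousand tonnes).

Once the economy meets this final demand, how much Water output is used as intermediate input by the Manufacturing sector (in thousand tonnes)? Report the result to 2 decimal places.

Technical coefficients a_ij = z_ij / X_j:
  a_LL = 240/1200 = 0.20, a_ML = 240/1200 = 0.20, a_EL = 60/1200 = 0.05, a_WL = 420/1200 = 0.35
  a_LM = 480/1200 = 0.40, a_MM = 0/1200 = 0.00, a_EM = 240/1200 = 0.20, a_WM = 300/1200 = 0.25
  a_LE = 350/1400 = 0.25, a_ME = 0/1400 = 0.00, a_EE = 140/1400 = 0.10, a_WE = 0/1400 = 0.00
  a_LW = 85/1700 = 0.05, a_MW = 0/1700 = 0.00, a_EW = 510/1700 = 0.30, a_WW = 680/1700 = 0.40
I − A =
  [   0.80    -0.40    -0.25    -0.05]
  [  -0.20     1.00     0.00     0.00]
  [  -0.05    -0.20     0.90    -0.30]
  [  -0.35    -0.25     0.00     0.60]
Compute the cofactors C_ij = (−1)^(i+j)·(3×3 minor ij) of I−A; the adjugate is their transpose:
adj(I−A) = Cᵀ =
  [ 0.540000   0.276000   0.150000   0.120000]
  [ 0.108000   0.382500   0.030000   0.024000]
  [ 0.174000   0.207125   0.412000   0.220500]
  [ 0.360000   0.320375   0.100000   0.625500]
det(I−A) = Σ_j (I−A)_1j·C_1j = (0.80)(0.540000) + (-0.40)(0.108000) + (-0.25)(0.174000) + (-0.05)(0.360000) = 0.3273
(I − A)⁻¹ = adj(I−A) / det(I−A) ≈
  [   1.6499     0.8433     0.4583     0.3666]
  [   0.3300     1.1687     0.0917     0.0733]
  [   0.5316     0.6328     1.2588     0.6737]
  [   1.0999     0.9788     0.3055     1.9111]
First solve x = (I − A)⁻¹ d = adj(I−A)·d / det(I−A); in particular x_M = (0.108000·20 + 0.382500·130 + 0.030000·150 + 0.024000·145) / 0.3273 = 59.865 / 0.3273 ≈ 182.9056.
Intermediate flow from W to M: z_WM = a_WM · x_M = 0.25 × 59.865 / 0.3273 = 14.96625 / 0.3273 ≈ 45.73.

z_WM = 45.73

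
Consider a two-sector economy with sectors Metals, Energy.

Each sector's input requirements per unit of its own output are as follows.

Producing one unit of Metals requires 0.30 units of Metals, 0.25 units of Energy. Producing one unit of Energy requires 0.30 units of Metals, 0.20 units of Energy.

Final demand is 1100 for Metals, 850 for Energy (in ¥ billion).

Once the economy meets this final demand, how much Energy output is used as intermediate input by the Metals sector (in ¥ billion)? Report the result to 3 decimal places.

I − A =
  [   0.70    -0.30]
  [  -0.25     0.80]
det(I−A) = (0.70)(0.80) − (-0.30)(-0.25) = 0.4850
adj(I−A) = [[0.80, 0.30], [0.25, 0.70]]
(I − A)⁻¹ = adj(I−A) / det(I−A) ≈
  [   1.6495     0.6186]
  [   0.5155     1.4433]
First solve x = (I − A)⁻¹ d = adj(I−A)·d / det(I−A); in particular x_M = (0.80·1100 + 0.30·850) / 0.4850 = 1135.00 / 0.4850 ≈ 2340.20619.
Intermediate flow from E to M: z_EM = a_EM · x_M = 0.25 × 1135.00 / 0.4850 = 283.75 / 0.4850 ≈ 585.052.

z_EM = 585.052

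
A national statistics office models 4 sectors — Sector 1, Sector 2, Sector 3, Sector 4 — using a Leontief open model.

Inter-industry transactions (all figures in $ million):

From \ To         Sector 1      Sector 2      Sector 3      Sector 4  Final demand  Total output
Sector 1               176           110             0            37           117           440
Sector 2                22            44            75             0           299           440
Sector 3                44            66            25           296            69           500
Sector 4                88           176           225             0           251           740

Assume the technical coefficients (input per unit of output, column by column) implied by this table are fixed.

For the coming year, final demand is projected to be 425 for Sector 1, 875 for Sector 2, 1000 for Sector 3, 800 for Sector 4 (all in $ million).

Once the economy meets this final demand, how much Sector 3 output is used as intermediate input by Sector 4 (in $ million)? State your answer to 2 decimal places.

z_34 = 1172.30

Technical coefficients a_ij = z_ij / X_j:
  a_11 = 176/440 = 0.40, a_21 = 22/440 = 0.05, a_31 = 44/440 = 0.10, a_41 = 88/440 = 0.20
  a_12 = 110/440 = 0.25, a_22 = 44/440 = 0.10, a_32 = 66/440 = 0.15, a_42 = 176/440 = 0.40
  a_13 = 0/500 = 0.00, a_23 = 75/500 = 0.15, a_33 = 25/500 = 0.05, a_43 = 225/500 = 0.45
  a_14 = 37/740 = 0.05, a_24 = 0/740 = 0.00, a_34 = 296/740 = 0.40, a_44 = 0/740 = 0.00
I − A =
  [   0.60    -0.25     0.00    -0.05]
  [  -0.05     0.90    -0.15     0.00]
  [  -0.10    -0.15     0.95    -0.40]
  [  -0.20    -0.40    -0.45     1.00]
Compute the cofactors C_ij = (−1)^(i+j)·(3×3 minor ij) of I−A; the adjugate is their transpose:
adj(I−A) = Cᵀ =
  [ 0.646500   0.214875   0.060750   0.056625]
  [ 0.065500   0.450250   0.089625   0.039125]
  [ 0.177500   0.231500   0.517500   0.215875]
  [ 0.235375   0.327250   0.280875   0.483875]
det(I−A) = Σ_j (I−A)_1j·C_1j = (0.60)(0.646500) + (-0.25)(0.065500) + (0.00)(0.177500) + (-0.05)(0.235375) = 0.35975625
(I − A)⁻¹ = adj(I−A) / det(I−A) ≈
  [   1.7971     0.5973     0.1689     0.1574]
  [   0.1821     1.2515     0.2491     0.1088]
  [   0.4934     0.6435     1.4385     0.6001]
  [   0.6543     0.9096     0.7807     1.3450]
First solve x = (I − A)⁻¹ d = adj(I−A)·d / det(I−A); in particular x_4 = (0.235375·425 + 0.327250·875 + 0.280875·1000 + 0.483875·800) / 0.35975625 = 1054.353125 / 0.35975625 ≈ 2930.7430.
Intermediate flow from 3 to 4: z_34 = a_34 · x_4 = 0.40 × 1054.353125 / 0.35975625 = 421.74125 / 0.35975625 ≈ 1172.30.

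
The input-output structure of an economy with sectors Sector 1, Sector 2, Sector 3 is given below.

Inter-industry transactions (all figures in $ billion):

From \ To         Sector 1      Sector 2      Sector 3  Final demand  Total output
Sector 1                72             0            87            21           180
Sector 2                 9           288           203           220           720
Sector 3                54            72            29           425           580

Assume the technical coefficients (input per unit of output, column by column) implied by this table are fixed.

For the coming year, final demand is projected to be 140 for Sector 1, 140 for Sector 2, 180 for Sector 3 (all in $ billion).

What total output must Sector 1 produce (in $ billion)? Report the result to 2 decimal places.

Technical coefficients a_ij = z_ij / X_j:
  a_11 = 72/180 = 0.40, a_21 = 9/180 = 0.05, a_31 = 54/180 = 0.30
  a_12 = 0/720 = 0.00, a_22 = 288/720 = 0.40, a_32 = 72/720 = 0.10
  a_13 = 87/580 = 0.15, a_23 = 203/580 = 0.35, a_33 = 29/580 = 0.05
I − A =
  [   0.60     0.00    -0.15]
  [  -0.05     0.60    -0.35]
  [  -0.30    -0.10     0.95]
Cofactors of I−A, C_ij = (−1)^(i+j)·(minor ij) (rows/columns in the sector order above):
  C_11 = (0.60)(0.95) − (-0.35)(-0.10) = 0.5350
  C_12 = −[(-0.05)(0.95) − (-0.35)(-0.30)] = 0.1525
  C_13 = (-0.05)(-0.10) − (0.60)(-0.30) = 0.1850
  C_21 = −[(0.00)(0.95) − (-0.15)(-0.10)] = 0.0150
  C_22 = (0.60)(0.95) − (-0.15)(-0.30) = 0.5250
  C_23 = −[(0.60)(-0.10) − (0.00)(-0.30)] = 0.0600
  C_31 = (0.00)(-0.35) − (-0.15)(0.60) = 0.0900
  C_32 = −[(0.60)(-0.35) − (-0.15)(-0.05)] = 0.2175
  C_33 = (0.60)(0.60) − (0.00)(-0.05) = 0.3600
det(I−A) = Σ_j (I−A)_1j·C_1j = (0.60)(0.5350) + (0.00)(0.1525) + (-0.15)(0.1850) = 0.29325
adj(I−A) = Cᵀ =
  [ 0.5350   0.0150   0.0900]
  [ 0.1525   0.5250   0.2175]
  [ 0.1850   0.0600   0.3600]
(I − A)⁻¹ = adj(I−A) / det(I−A) ≈
  [   1.8244     0.0512     0.3069]
  [   0.5200     1.7903     0.7417]
  [   0.6309     0.2046     1.2276]
x = (I − A)⁻¹ d = adj(I−A)·d / det(I−A), with det(I−A) = 0.29325:
  x_1 = (0.5350·140 + 0.0150·140 + 0.0900·180) / 0.29325 = 93.20 / 0.29325 ≈ 317.82
  x_2 = (0.1525·140 + 0.5250·140 + 0.2175·180) / 0.29325 = 134.00 / 0.29325 ≈ 456.95
  x_3 = (0.1850·140 + 0.0600·140 + 0.3600·180) / 0.29325 = 99.10 / 0.29325 ≈ 337.94

x_1 = 317.82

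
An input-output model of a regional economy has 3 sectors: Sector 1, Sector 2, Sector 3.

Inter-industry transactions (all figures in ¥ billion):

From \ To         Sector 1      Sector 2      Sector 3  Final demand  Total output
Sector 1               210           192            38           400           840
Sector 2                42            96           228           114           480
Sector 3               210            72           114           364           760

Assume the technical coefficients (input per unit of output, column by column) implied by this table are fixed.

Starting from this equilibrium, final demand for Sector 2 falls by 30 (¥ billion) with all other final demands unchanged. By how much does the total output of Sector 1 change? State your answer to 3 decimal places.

Technical coefficients a_ij = z_ij / X_j:
  a_11 = 210/840 = 0.25, a_21 = 42/840 = 0.05, a_31 = 210/840 = 0.25
  a_12 = 192/480 = 0.40, a_22 = 96/480 = 0.20, a_32 = 72/480 = 0.15
  a_13 = 38/760 = 0.05, a_23 = 228/760 = 0.30, a_33 = 114/760 = 0.15
I − A =
  [   0.75    -0.40    -0.05]
  [  -0.05     0.80    -0.30]
  [  -0.25    -0.15     0.85]
Cofactors of I−A, C_ij = (−1)^(i+j)·(minor ij) (rows/columns in the sector order above):
  C_11 = (0.80)(0.85) − (-0.30)(-0.15) = 0.6350
  C_12 = −[(-0.05)(0.85) − (-0.30)(-0.25)] = 0.1175
  C_13 = (-0.05)(-0.15) − (0.80)(-0.25) = 0.2075
  C_21 = −[(-0.40)(0.85) − (-0.05)(-0.15)] = 0.3475
  C_22 = (0.75)(0.85) − (-0.05)(-0.25) = 0.6250
  C_23 = −[(0.75)(-0.15) − (-0.40)(-0.25)] = 0.2125
  C_31 = (-0.40)(-0.30) − (-0.05)(0.80) = 0.1600
  C_32 = −[(0.75)(-0.30) − (-0.05)(-0.05)] = 0.2275
  C_33 = (0.75)(0.80) − (-0.40)(-0.05) = 0.5800
det(I−A) = Σ_j (I−A)_1j·C_1j = (0.75)(0.6350) + (-0.40)(0.1175) + (-0.05)(0.2075) = 0.418875
adj(I−A) = Cᵀ =
  [ 0.6350   0.3475   0.1600]
  [ 0.1175   0.6250   0.2275]
  [ 0.2075   0.2125   0.5800]
(I − A)⁻¹ = adj(I−A) / det(I−A) ≈
  [   1.5160     0.8296     0.3820]
  [   0.2805     1.4921     0.5431]
  [   0.4954     0.5073     1.3847]
Δx = (I − A)⁻¹ Δd with Δd having -30 in the Sector 2 component and 0 elsewhere.
So Δx_1 = L_12 · (-30), where L_12 = adj(I−A)_12 / det(I−A) = 0.3475 / 0.418875.
Δx_1 = 0.3475 × (-30) / 0.418875 = -10.425 / 0.418875 ≈ -24.888.

Δx_1 = -24.888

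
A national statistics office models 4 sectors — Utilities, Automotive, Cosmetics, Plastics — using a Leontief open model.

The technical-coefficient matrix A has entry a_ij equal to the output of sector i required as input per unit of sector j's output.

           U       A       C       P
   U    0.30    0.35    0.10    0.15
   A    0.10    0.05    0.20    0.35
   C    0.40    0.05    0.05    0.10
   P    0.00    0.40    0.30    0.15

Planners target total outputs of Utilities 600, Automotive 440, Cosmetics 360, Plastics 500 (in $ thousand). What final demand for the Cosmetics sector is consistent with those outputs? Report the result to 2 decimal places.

I − A =
  [   0.70    -0.35    -0.10    -0.15]
  [  -0.10     0.95    -0.20    -0.35]
  [  -0.40    -0.05     0.95    -0.10]
  [   0.00    -0.40    -0.30     0.85]
d = (I − A) x:
  d_U = (+0.70)·600 + (-0.35)·440 + (-0.10)·360 + (-0.15)·500 = 155.00
  d_A = (-0.10)·600 + (+0.95)·440 + (-0.20)·360 + (-0.35)·500 = 111.00
  d_C = (-0.40)·600 + (-0.05)·440 + (+0.95)·360 + (-0.10)·500 = 30.00
  d_P = (+0.00)·600 + (-0.40)·440 + (-0.30)·360 + (+0.85)·500 = 141.00

d_C = 30.00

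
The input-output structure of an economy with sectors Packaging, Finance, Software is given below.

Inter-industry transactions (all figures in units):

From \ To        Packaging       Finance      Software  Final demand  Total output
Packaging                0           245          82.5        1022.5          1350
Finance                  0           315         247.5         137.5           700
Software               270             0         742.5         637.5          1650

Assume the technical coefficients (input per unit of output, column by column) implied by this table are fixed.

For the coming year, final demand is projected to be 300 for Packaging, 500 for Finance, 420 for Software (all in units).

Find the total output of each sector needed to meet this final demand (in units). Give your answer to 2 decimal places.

Technical coefficients a_ij = z_ij / X_j:
  a_PP = 0/1350 = 0.00, a_FP = 0/1350 = 0.00, a_SP = 270/1350 = 0.20
  a_PF = 245/700 = 0.35, a_FF = 315/700 = 0.45, a_SF = 0/700 = 0.00
  a_PS = 82.5/1650 = 0.05, a_FS = 247.5/1650 = 0.15, a_SS = 742.5/1650 = 0.45
I − A =
  [   1.00    -0.35    -0.05]
  [   0.00     0.55    -0.15]
  [  -0.20     0.00     0.55]
Cofactors of I−A, C_ij = (−1)^(i+j)·(minor ij) (rows/columns in the sector order above):
  C_11 = (0.55)(0.55) − (-0.15)(0.00) = 0.3025
  C_12 = −[(0.00)(0.55) − (-0.15)(-0.20)] = 0.0300
  C_13 = (0.00)(0.00) − (0.55)(-0.20) = 0.1100
  C_21 = −[(-0.35)(0.55) − (-0.05)(0.00)] = 0.1925
  C_22 = (1.00)(0.55) − (-0.05)(-0.20) = 0.5400
  C_23 = −[(1.00)(0.00) − (-0.35)(-0.20)] = 0.0700
  C_31 = (-0.35)(-0.15) − (-0.05)(0.55) = 0.0800
  C_32 = −[(1.00)(-0.15) − (-0.05)(0.00)] = 0.1500
  C_33 = (1.00)(0.55) − (-0.35)(0.00) = 0.5500
det(I−A) = Σ_j (I−A)_1j·C_1j = (1.00)(0.3025) + (-0.35)(0.0300) + (-0.05)(0.1100) = 0.2865
adj(I−A) = Cᵀ =
  [ 0.3025   0.1925   0.0800]
  [ 0.0300   0.5400   0.1500]
  [ 0.1100   0.0700   0.5500]
(I − A)⁻¹ = adj(I−A) / det(I−A) ≈
  [   1.0558     0.6719     0.2792]
  [   0.1047     1.8848     0.5236]
  [   0.3839     0.2443     1.9197]
x = (I − A)⁻¹ d = adj(I−A)·d / det(I−A), with det(I−A) = 0.2865:
  x_P = (0.3025·300 + 0.1925·500 + 0.0800·420) / 0.2865 = 220.60 / 0.2865 ≈ 769.98
  x_F = (0.0300·300 + 0.5400·500 + 0.1500·420) / 0.2865 = 342.00 / 0.2865 ≈ 1193.72
  x_S = (0.1100·300 + 0.0700·500 + 0.5500·420) / 0.2865 = 299.00 / 0.2865 ≈ 1043.63

x_P = 769.98, x_F = 1193.72, x_S = 1043.63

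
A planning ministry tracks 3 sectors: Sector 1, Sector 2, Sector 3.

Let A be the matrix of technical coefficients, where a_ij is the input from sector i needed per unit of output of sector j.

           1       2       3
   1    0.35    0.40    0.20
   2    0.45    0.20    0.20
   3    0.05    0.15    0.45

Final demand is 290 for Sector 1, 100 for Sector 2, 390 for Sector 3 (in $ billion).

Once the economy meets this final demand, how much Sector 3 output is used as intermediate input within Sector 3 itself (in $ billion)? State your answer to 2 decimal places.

z_33 = 556.24

I − A =
  [   0.65    -0.40    -0.20]
  [  -0.45     0.80    -0.20]
  [  -0.05    -0.15     0.55]
Cofactors of I−A, C_ij = (−1)^(i+j)·(minor ij) (rows/columns in the sector order above):
  C_11 = (0.80)(0.55) − (-0.20)(-0.15) = 0.4100
  C_12 = −[(-0.45)(0.55) − (-0.20)(-0.05)] = 0.2575
  C_13 = (-0.45)(-0.15) − (0.80)(-0.05) = 0.1075
  C_21 = −[(-0.40)(0.55) − (-0.20)(-0.15)] = 0.2500
  C_22 = (0.65)(0.55) − (-0.20)(-0.05) = 0.3475
  C_23 = −[(0.65)(-0.15) − (-0.40)(-0.05)] = 0.1175
  C_31 = (-0.40)(-0.20) − (-0.20)(0.80) = 0.2400
  C_32 = −[(0.65)(-0.20) − (-0.20)(-0.45)] = 0.2200
  C_33 = (0.65)(0.80) − (-0.40)(-0.45) = 0.3400
det(I−A) = Σ_j (I−A)_1j·C_1j = (0.65)(0.4100) + (-0.40)(0.2575) + (-0.20)(0.1075) = 0.1420
adj(I−A) = Cᵀ =
  [ 0.4100   0.2500   0.2400]
  [ 0.2575   0.3475   0.2200]
  [ 0.1075   0.1175   0.3400]
(I − A)⁻¹ = adj(I−A) / det(I−A) ≈
  [   2.8873     1.7606     1.6901]
  [   1.8134     2.4472     1.5493]
  [   0.7570     0.8275     2.3944]
First solve x = (I − A)⁻¹ d = adj(I−A)·d / det(I−A); in particular x_3 = (0.1075·290 + 0.1175·100 + 0.3400·390) / 0.1420 = 175.525 / 0.1420 ≈ 1236.0915.
Intermediate flow from 3 to 3: z_33 = a_33 · x_3 = 0.45 × 175.525 / 0.1420 = 78.98625 / 0.1420 ≈ 556.24.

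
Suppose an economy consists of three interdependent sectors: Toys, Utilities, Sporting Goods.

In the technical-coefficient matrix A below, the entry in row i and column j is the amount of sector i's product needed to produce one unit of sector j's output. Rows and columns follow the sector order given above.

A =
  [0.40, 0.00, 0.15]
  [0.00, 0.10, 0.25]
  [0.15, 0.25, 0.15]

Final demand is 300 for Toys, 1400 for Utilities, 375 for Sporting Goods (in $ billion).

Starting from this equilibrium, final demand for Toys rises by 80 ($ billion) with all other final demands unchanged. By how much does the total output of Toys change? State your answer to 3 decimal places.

Δx_T = 140.062

I − A =
  [   0.60     0.00    -0.15]
  [   0.00     0.90    -0.25]
  [  -0.15    -0.25     0.85]
Cofactors of I−A, C_ij = (−1)^(i+j)·(minor ij) (rows/columns in the sector order above):
  C_11 = (0.90)(0.85) − (-0.25)(-0.25) = 0.7025
  C_12 = −[(0.00)(0.85) − (-0.25)(-0.15)] = 0.0375
  C_13 = (0.00)(-0.25) − (0.90)(-0.15) = 0.1350
  C_21 = −[(0.00)(0.85) − (-0.15)(-0.25)] = 0.0375
  C_22 = (0.60)(0.85) − (-0.15)(-0.15) = 0.4875
  C_23 = −[(0.60)(-0.25) − (0.00)(-0.15)] = 0.1500
  C_31 = (0.00)(-0.25) − (-0.15)(0.90) = 0.1350
  C_32 = −[(0.60)(-0.25) − (-0.15)(0.00)] = 0.1500
  C_33 = (0.60)(0.90) − (0.00)(0.00) = 0.5400
det(I−A) = Σ_j (I−A)_1j·C_1j = (0.60)(0.7025) + (0.00)(0.0375) + (-0.15)(0.1350) = 0.40125
adj(I−A) = Cᵀ =
  [ 0.7025   0.0375   0.1350]
  [ 0.0375   0.4875   0.1500]
  [ 0.1350   0.1500   0.5400]
(I − A)⁻¹ = adj(I−A) / det(I−A) ≈
  [   1.7508     0.0935     0.3364]
  [   0.0935     1.2150     0.3738]
  [   0.3364     0.3738     1.3458]
Δx = (I − A)⁻¹ Δd with Δd having +80 in the Toys component and 0 elsewhere.
So Δx_T = L_TT · (+80), where L_TT = adj(I−A)_TT / det(I−A) = 0.7025 / 0.40125.
Δx_T = 0.7025 × (+80) / 0.40125 = 56.20 / 0.40125 ≈ 140.062.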